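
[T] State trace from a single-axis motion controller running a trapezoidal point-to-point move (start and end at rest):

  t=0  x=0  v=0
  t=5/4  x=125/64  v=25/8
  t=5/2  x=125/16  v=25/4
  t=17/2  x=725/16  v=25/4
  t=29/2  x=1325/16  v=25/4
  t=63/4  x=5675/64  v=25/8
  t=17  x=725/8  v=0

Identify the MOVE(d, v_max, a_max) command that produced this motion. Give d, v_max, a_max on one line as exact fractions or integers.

d=725/8 v_max=25/4 a_max=5/2

final state: t=17, x=725/8, v=0 → d = 725/8
a_max = (25/8−0)/(5/4−0) = 5/2
max v = 25/4 over t∈[5/2,29/2] → v_max = 25/4
check: 25/4·(5/2+12) = 725/8 ✓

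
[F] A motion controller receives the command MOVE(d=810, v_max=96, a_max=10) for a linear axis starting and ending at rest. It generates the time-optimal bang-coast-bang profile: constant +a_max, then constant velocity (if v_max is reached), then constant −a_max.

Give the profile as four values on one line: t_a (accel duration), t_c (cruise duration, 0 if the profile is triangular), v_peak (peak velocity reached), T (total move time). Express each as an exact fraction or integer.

t_a=9 t_c=0 v_peak=90 T=18

vₘ²/aₘ = 96²/10 = 4608/5
810 < 4608/5 so t_c = 0
v_peak = √(810·10) = √8100 = 90
t_a = 90/10 = 9; t_c = 0
T = 2·9 = 18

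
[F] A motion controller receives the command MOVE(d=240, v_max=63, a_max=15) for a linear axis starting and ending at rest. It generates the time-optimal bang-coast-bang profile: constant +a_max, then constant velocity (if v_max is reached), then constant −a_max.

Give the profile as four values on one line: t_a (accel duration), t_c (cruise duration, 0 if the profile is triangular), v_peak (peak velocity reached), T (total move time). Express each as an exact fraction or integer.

vₘ²/aₘ = 63²/15 = 1323/5
240 < 1323/5 ⇒ no cruise
v_peak = √(240·15) = √3600 = 60
t_a = 60/15 = 4; t_c = 0
T = 2·4 = 8

t_a=4 t_c=0 v_peak=60 T=8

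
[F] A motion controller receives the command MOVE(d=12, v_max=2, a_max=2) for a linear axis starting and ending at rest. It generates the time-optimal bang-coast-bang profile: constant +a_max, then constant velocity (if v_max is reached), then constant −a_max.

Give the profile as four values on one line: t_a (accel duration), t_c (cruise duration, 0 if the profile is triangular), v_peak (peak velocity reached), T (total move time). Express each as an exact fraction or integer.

t_a=1 t_c=5 v_peak=2 T=7

vₘ²/aₘ = 2²/2 = 2
12 ≥ 2 ⇒ cruise phase
t_a = 2/2 = 1; v_peak = 2
d_cruise = 12 − 2 = 10; t_c = 10/2 = 5
T = 2·1 + 5 = 7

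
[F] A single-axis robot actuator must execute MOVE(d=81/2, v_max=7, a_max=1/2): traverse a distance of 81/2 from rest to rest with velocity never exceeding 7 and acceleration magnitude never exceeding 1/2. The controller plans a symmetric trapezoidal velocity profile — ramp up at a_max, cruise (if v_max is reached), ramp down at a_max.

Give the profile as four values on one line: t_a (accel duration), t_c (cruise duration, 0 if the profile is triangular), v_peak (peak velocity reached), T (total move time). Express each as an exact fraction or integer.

v_max²/a_max = 7²/(1/2) = 98
81/2 < 98 ⇒ no cruise
v_peak = √(81/2·1/2) = √(81/4) = 9/2
t_a = (9/2)/(1/2) = 9; t_c = 0
T = 2·9 = 18

t_a=9 t_c=0 v_peak=9/2 T=18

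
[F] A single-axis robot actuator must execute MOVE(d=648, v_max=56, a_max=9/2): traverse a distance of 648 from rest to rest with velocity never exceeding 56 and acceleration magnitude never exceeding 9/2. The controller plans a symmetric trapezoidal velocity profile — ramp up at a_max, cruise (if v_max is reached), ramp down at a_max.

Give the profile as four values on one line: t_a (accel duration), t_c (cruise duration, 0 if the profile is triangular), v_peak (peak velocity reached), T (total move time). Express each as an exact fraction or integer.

t_a=12 t_c=0 v_peak=54 T=24

vₘ²/aₘ = 56²/(9/2) = 6272/9
648 < 6272/9 so t_c = 0
v_peak = √(648·9/2) = √2916 = 54
t_a = 54/(9/2) = 12; t_c = 0
T = 2·12 = 24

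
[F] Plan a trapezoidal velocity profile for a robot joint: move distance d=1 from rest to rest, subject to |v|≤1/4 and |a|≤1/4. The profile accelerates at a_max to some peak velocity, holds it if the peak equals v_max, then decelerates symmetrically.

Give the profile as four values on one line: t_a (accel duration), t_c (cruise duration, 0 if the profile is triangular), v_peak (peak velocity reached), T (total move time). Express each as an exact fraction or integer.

t_a=1 t_c=3 v_peak=1/4 T=5

(v_max)²/a_max = (1/4)²/(1/4) = 1/4
1 ≥ 1/4 → trapezoidal
t_a = (1/4)/(1/4) = 1; v_peak = 1/4
d_cruise = 1 − 1/4 = 3/4; t_c = (3/4)/(1/4) = 3
T = 2·1 + 3 = 5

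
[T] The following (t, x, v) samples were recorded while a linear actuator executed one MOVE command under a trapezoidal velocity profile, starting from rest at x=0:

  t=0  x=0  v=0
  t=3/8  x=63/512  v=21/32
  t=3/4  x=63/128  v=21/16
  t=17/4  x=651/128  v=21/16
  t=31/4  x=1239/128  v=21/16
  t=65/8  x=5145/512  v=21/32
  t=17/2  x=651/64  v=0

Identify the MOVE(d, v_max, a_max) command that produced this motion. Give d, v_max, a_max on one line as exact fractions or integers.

final state: t=17/2, x=651/64, v=0 → d = 651/64
a_max = (21/32−0)/(3/8−0) = 7/4
max v = 21/16 over t∈[3/4,31/4] → v_max = 21/16
check: 21/16·(3/4+7) = 651/64 ✓

d=651/64 v_max=21/16 a_max=7/4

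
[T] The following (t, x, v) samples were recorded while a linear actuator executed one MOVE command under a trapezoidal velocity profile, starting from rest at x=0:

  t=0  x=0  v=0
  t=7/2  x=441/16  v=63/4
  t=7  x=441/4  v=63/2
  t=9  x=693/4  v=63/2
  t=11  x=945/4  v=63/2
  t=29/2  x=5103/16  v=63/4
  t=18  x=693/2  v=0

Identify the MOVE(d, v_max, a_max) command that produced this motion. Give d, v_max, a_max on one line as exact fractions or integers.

final state: t=18, x=693/2, v=0 → d = 693/2
a_max = (63/4−0)/(7/2−0) = 9/2
max v = 63/2 over t∈[7,11] → v_max = 63/2
check: 63/2·(7+4) = 693/2 ✓

d=693/2 v_max=63/2 a_max=9/2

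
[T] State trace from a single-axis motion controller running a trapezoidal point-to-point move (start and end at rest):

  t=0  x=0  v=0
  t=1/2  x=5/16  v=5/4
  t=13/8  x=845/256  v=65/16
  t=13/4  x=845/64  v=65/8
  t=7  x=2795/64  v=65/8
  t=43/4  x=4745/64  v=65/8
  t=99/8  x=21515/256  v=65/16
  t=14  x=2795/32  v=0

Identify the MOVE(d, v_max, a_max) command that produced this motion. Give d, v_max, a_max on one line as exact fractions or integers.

d=2795/32 v_max=65/8 a_max=5/2

final state: t=14, x=2795/32, v=0 → d = 2795/32
a_max = (5/4−0)/(1/2−0) = 5/2
max v = 65/8 over t∈[13/4,43/4] → v_max = 65/8
check: 65/8·(13/4+15/2) = 2795/32 ✓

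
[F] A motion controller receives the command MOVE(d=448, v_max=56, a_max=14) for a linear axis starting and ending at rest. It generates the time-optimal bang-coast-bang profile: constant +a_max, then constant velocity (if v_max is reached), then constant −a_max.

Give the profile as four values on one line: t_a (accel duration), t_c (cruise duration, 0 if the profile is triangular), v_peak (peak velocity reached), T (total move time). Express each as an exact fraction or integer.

t_a=4 t_c=4 v_peak=56 T=12

vₘ²/aₘ = 56²/14 = 224
448 ≥ 224 → trapezoidal
t_a = 56/14 = 4; v_peak = 56
d_cruise = 448 − 224 = 224; t_c = 224/56 = 4
T = 2·4 + 4 = 12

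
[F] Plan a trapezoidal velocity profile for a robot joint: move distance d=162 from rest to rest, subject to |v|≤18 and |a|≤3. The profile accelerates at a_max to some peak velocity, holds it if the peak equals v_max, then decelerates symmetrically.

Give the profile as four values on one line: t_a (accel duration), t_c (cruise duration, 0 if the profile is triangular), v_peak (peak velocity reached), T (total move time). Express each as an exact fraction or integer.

t_a=6 t_c=3 v_peak=18 T=15

v_max²/a_max = 18²/3 = 108
162 ≥ 108 → trapezoidal
t_a = 18/3 = 6; v_peak = 18
d_cruise = 162 − 108 = 54; t_c = 54/18 = 3
T = 2·6 + 3 = 15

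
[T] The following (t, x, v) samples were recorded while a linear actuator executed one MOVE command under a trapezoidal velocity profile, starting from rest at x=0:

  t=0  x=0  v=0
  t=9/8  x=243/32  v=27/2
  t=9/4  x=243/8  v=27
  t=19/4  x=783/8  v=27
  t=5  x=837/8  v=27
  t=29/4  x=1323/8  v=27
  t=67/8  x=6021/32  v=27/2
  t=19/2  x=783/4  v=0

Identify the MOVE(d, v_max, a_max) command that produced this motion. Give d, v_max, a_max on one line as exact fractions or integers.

final state: t=19/2, x=783/4, v=0 → d = 783/4
a_max = (27/2−0)/(9/8−0) = 12
max v = 27 over t∈[9/4,29/4] → v_max = 27
check: 27·(9/4+5) = 783/4 ✓

d=783/4 v_max=27 a_max=12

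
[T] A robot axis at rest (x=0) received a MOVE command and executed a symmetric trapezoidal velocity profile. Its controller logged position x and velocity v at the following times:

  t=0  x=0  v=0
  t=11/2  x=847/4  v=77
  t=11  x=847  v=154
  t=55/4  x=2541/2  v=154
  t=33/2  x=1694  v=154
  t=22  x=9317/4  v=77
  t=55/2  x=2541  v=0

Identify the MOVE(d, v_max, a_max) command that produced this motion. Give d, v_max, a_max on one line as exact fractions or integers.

d=2541 v_max=154 a_max=14

final state: t=55/2, x=2541, v=0 → d = 2541
a_max = (77−0)/(11/2−0) = 14
max v = 154 over t∈[11,33/2] → v_max = 154
check: 154·(11+11/2) = 2541 ✓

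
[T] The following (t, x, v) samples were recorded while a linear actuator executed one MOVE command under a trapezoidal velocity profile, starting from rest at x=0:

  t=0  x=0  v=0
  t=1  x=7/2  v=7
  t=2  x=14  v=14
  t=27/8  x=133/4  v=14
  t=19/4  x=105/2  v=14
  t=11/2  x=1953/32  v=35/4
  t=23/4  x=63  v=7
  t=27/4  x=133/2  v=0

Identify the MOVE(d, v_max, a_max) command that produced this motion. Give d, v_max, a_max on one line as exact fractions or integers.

d=133/2 v_max=14 a_max=7

final state: t=27/4, x=133/2, v=0 → d = 133/2
a_max = (7−0)/(1−0) = 7
max v = 14 over t∈[2,19/4] → v_max = 14
check: 14·(2+11/4) = 133/2 ✓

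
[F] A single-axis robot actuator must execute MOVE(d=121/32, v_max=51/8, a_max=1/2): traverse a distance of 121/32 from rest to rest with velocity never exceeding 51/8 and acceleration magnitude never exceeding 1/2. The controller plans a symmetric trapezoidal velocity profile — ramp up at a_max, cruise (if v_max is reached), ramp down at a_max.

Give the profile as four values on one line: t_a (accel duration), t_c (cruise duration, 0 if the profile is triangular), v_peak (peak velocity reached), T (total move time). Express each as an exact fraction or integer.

(v_max)²/a_max = (51/8)²/(1/2) = 2601/32
121/32 < 2601/32 → triangular
v_peak = √(121/32·1/2) = √(121/64) = 11/8
t_a = (11/8)/(1/2) = 11/4; t_c = 0
T = 2·11/4 = 11/2

t_a=11/4 t_c=0 v_peak=11/8 T=11/2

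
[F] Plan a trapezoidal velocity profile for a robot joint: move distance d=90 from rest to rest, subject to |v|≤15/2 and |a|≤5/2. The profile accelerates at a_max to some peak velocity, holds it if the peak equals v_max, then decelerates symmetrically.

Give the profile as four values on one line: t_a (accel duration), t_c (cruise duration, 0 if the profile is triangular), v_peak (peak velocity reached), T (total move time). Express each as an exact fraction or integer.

t_a=3 t_c=9 v_peak=15/2 T=15

v_max²/a_max = (15/2)²/(5/2) = 45/2
90 ≥ 45/2 → trapezoidal
t_a = (15/2)/(5/2) = 3; v_peak = 15/2
d_cruise = 90 − 45/2 = 135/2; t_c = (135/2)/(15/2) = 9
T = 2·3 + 9 = 15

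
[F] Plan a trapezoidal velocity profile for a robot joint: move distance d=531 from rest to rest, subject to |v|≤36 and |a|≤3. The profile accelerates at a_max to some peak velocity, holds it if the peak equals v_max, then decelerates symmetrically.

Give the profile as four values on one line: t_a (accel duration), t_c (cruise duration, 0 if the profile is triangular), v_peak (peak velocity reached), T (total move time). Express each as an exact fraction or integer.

(v_max)²/a_max = 36²/3 = 432
531 ≥ 432 → trapezoidal
t_a = 36/3 = 12; v_peak = 36
d_cruise = 531 − 432 = 99; t_c = 99/36 = 11/4
T = 2·12 + 11/4 = 107/4

t_a=12 t_c=11/4 v_peak=36 T=107/4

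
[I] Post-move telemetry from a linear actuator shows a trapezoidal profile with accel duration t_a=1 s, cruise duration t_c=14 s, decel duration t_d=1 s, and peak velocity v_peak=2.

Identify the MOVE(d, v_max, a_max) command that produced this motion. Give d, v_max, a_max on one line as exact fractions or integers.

a_max = 2/1 = 2
d_a = ½·2·1 = 1; d_c = 2·14 = 28
d = 2·1 + 28 = 30
t_c = 14 > 0 so v_max = 2

d=30 v_max=2 a_max=2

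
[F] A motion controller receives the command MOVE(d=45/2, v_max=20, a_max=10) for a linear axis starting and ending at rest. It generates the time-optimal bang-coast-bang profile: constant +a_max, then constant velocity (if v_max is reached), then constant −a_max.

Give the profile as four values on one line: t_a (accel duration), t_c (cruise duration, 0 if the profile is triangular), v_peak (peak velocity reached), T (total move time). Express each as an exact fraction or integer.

(v_max)²/a_max = 20²/10 = 40
45/2 < 40 ⇒ no cruise
v_peak = √(45/2·10) = √225 = 15
t_a = 15/10 = 3/2; t_c = 0
T = 2·3/2 = 3

t_a=3/2 t_c=0 v_peak=15 T=3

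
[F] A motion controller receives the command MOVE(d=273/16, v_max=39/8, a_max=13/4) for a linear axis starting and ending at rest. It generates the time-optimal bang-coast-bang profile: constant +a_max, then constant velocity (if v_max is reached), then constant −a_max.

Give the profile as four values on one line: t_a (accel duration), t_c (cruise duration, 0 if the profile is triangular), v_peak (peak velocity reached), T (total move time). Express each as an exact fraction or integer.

(v_max)²/a_max = (39/8)²/(13/4) = 117/16
273/16 ≥ 117/16 ⇒ cruise phase
t_a = (39/8)/(13/4) = 3/2; v_peak = 39/8
d_cruise = 273/16 − 117/16 = 39/4; t_c = (39/4)/(39/8) = 2
T = 2·3/2 + 2 = 5

t_a=3/2 t_c=2 v_peak=39/8 T=5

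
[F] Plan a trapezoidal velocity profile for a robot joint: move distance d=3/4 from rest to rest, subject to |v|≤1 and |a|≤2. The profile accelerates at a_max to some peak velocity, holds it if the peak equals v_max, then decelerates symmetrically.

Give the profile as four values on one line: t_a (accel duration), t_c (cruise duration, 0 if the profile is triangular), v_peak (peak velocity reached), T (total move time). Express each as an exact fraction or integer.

t_a=1/2 t_c=1/4 v_peak=1 T=5/4

vₘ²/aₘ = 1²/2 = 1/2
3/4 ≥ 1/2 so v_max reached
t_a = 1/2; v_peak = 1
d_cruise = 3/4 − 1/2 = 1/4; t_c = (1/4)/1 = 1/4
T = 2·1/2 + 1/4 = 5/4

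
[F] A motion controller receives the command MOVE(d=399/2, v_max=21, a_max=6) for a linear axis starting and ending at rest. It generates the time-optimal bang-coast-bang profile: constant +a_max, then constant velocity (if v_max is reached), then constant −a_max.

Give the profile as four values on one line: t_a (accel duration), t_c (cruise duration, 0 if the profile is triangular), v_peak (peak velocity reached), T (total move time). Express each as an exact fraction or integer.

vₘ²/aₘ = 21²/6 = 147/2
399/2 ≥ 147/2 → trapezoidal
t_a = 21/6 = 7/2; v_peak = 21
d_cruise = 399/2 − 147/2 = 126; t_c = 126/21 = 6
T = 2·7/2 + 6 = 13

t_a=7/2 t_c=6 v_peak=21 T=13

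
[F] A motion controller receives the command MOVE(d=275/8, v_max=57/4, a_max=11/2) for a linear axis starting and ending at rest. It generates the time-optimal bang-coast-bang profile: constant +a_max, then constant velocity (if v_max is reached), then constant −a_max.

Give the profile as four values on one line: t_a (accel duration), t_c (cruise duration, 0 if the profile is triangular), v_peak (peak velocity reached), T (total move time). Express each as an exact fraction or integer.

vₘ²/aₘ = (57/4)²/(11/2) = 3249/88
275/8 < 3249/88 ⇒ no cruise
v_peak = √(275/8·11/2) = √(3025/16) = 55/4
t_a = (55/4)/(11/2) = 5/2; t_c = 0
T = 2·5/2 = 5

t_a=5/2 t_c=0 v_peak=55/4 T=5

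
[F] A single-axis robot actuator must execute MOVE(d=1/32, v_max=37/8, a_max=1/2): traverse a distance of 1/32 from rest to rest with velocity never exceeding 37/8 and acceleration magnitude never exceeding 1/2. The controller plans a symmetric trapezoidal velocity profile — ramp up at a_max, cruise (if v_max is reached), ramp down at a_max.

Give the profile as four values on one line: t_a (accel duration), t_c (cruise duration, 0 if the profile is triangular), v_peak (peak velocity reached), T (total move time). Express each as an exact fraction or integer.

t_a=1/4 t_c=0 v_peak=1/8 T=1/2

vₘ²/aₘ = (37/8)²/(1/2) = 1369/32
1/32 < 1369/32 → triangular
v_peak = √(1/32·1/2) = √(1/64) = 1/8
t_a = (1/8)/(1/2) = 1/4; t_c = 0
T = 2·1/4 = 1/2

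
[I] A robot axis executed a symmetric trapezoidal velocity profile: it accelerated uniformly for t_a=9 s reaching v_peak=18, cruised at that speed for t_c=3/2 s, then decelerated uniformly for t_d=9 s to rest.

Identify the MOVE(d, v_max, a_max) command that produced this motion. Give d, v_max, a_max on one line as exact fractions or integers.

d=189 v_max=18 a_max=2

a_max = 18/9 = 2
d_a = ½·18·9 = 81; d_c = 18·3/2 = 27
d = 2·81 + 27 = 189
t_c = 3/2 > 0 → v_max = v_peak = 18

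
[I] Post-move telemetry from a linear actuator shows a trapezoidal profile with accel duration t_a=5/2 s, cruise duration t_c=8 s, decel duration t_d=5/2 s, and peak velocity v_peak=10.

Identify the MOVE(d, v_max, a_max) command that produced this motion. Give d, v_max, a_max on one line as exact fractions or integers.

d=105 v_max=10 a_max=4

a_max = 10/(5/2) = 4
d_a = ½·10·5/2 = 25/2; d_c = 10·8 = 80
d = 2·25/2 + 80 = 105
t_c = 8 > 0 ⇒ limit active, v_max = 10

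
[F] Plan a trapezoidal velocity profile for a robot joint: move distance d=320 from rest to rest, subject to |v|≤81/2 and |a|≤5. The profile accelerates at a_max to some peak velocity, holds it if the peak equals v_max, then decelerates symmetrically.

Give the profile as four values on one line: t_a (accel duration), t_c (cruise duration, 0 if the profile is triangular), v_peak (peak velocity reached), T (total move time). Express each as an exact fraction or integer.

v_max²/a_max = (81/2)²/5 = 6561/20
320 < 6561/20 ⇒ no cruise
v_peak = √(320·5) = √1600 = 40
t_a = 40/5 = 8; t_c = 0
T = 2·8 = 16

t_a=8 t_c=0 v_peak=40 T=16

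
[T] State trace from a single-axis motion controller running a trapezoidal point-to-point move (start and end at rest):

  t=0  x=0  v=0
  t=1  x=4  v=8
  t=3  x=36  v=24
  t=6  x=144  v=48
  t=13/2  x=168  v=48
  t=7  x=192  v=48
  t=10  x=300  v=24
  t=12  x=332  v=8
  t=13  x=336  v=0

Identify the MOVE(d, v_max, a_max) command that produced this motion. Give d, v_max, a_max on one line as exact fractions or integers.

final state: t=13, x=336, v=0 → d = 336
a_max = (8−0)/(1−0) = 8
max v = 48 over t∈[6,7] → v_max = 48
check: 48·(6+1) = 336 ✓

d=336 v_max=48 a_max=8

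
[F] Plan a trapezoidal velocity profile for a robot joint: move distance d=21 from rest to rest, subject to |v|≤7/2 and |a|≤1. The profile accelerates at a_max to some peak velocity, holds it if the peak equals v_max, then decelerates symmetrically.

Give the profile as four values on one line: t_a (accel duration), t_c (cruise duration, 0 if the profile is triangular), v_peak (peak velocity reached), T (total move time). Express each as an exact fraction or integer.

t_a=7/2 t_c=5/2 v_peak=7/2 T=19/2

vₘ²/aₘ = (7/2)²/1 = 49/4
21 ≥ 49/4 so v_max reached
t_a = (7/2)/1 = 7/2; v_peak = 7/2
d_cruise = 21 − 49/4 = 35/4; t_c = (35/4)/(7/2) = 5/2
T = 2·7/2 + 5/2 = 19/2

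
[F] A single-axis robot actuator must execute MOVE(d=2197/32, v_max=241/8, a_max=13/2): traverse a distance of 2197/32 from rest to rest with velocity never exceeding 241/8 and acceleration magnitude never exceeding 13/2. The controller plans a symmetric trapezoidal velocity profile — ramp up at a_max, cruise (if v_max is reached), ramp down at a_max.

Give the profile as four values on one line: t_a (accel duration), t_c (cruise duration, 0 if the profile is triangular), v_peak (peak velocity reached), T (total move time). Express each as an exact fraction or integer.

v_max²/a_max = (241/8)²/(13/2) = 58081/416
2197/32 < 58081/416 so t_c = 0
v_peak = √(2197/32·13/2) = √(28561/64) = 169/8
t_a = (169/8)/(13/2) = 13/4; t_c = 0
T = 2·13/4 = 13/2

t_a=13/4 t_c=0 v_peak=169/8 T=13/2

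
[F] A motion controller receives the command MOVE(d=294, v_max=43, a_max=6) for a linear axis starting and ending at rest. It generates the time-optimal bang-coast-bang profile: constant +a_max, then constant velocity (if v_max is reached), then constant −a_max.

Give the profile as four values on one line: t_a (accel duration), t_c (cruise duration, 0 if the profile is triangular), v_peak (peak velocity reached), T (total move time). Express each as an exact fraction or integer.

vₘ²/aₘ = 43²/6 = 1849/6
294 < 1849/6 ⇒ no cruise
v_peak = √(294·6) = √1764 = 42
t_a = 42/6 = 7; t_c = 0
T = 2·7 = 14

t_a=7 t_c=0 v_peak=42 T=14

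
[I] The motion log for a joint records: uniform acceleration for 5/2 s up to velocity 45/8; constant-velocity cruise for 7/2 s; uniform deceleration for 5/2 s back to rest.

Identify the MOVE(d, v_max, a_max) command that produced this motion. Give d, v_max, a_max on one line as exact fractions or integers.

d=135/4 v_max=45/8 a_max=9/4

a_max = (45/8)/(5/2) = 9/4
d_a = ½·45/8·5/2 = 225/32; d_c = 45/8·7/2 = 315/16
d = 2·225/32 + 315/16 = 135/4
t_c = 7/2 > 0 so v_max = 45/8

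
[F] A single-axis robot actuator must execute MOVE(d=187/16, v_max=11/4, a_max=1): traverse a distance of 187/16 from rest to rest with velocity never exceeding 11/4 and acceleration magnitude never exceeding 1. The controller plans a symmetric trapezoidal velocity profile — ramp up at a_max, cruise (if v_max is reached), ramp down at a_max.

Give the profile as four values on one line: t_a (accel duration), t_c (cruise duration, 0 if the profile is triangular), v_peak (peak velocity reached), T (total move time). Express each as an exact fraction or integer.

t_a=11/4 t_c=3/2 v_peak=11/4 T=7

v_max²/a_max = (11/4)²/1 = 121/16
187/16 ≥ 121/16 → trapezoidal
t_a = (11/4)/1 = 11/4; v_peak = 11/4
d_cruise = 187/16 − 121/16 = 33/8; t_c = (33/8)/(11/4) = 3/2
T = 2·11/4 + 3/2 = 7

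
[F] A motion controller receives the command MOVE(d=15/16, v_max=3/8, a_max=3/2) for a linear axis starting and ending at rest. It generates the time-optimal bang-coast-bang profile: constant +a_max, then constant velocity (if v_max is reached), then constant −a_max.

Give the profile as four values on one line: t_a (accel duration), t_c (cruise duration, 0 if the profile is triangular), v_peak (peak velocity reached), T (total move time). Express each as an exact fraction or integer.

t_a=1/4 t_c=9/4 v_peak=3/8 T=11/4

(v_max)²/a_max = (3/8)²/(3/2) = 3/32
15/16 ≥ 3/32 so v_max reached
t_a = (3/8)/(3/2) = 1/4; v_peak = 3/8
d_cruise = 15/16 − 3/32 = 27/32; t_c = (27/32)/(3/8) = 9/4
T = 2·1/4 + 9/4 = 11/4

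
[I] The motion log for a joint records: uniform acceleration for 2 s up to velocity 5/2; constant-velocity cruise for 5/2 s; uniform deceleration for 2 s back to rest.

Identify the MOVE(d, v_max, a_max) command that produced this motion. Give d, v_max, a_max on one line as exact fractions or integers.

a_max = (5/2)/2 = 5/4
d_a = ½·5/2·2 = 5/2; d_c = 5/2·5/2 = 25/4
d = 2·5/2 + 25/4 = 45/4
t_c = 5/2 > 0 → v_max = v_peak = 5/2

d=45/4 v_max=5/2 a_max=5/4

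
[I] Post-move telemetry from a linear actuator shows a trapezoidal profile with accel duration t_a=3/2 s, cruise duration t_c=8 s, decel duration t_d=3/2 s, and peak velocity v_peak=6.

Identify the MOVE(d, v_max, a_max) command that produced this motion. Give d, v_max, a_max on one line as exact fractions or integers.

d=57 v_max=6 a_max=4

a_max = 6/(3/2) = 4
d_a = ½·6·3/2 = 9/2; d_c = 6·8 = 48
d = 2·9/2 + 48 = 57
t_c = 8 > 0 so v_max = 6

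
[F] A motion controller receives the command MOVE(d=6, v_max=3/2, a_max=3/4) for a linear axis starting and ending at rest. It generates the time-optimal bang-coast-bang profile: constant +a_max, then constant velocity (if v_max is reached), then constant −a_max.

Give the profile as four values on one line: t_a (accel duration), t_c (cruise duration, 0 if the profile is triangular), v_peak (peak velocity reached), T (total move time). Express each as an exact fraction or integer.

vₘ²/aₘ = (3/2)²/(3/4) = 3
6 ≥ 3 so v_max reached
t_a = (3/2)/(3/4) = 2; v_peak = 3/2
d_cruise = 6 − 3 = 3; t_c = 3/(3/2) = 2
T = 2·2 + 2 = 6

t_a=2 t_c=2 v_peak=3/2 T=6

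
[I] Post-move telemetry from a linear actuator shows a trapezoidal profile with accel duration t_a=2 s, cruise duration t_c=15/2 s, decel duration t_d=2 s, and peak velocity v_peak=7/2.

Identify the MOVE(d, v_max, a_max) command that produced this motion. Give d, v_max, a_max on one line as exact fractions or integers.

d=133/4 v_max=7/2 a_max=7/4

a_max = (7/2)/2 = 7/4
d_a = ½·7/2·2 = 7/2; d_c = 7/2·15/2 = 105/4
d = 2·7/2 + 105/4 = 133/4
t_c = 15/2 > 0 → v_max = v_peak = 7/2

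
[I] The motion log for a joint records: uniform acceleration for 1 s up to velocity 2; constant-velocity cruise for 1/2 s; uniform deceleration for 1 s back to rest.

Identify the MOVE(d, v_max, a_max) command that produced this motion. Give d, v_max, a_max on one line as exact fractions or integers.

d=3 v_max=2 a_max=2

a_max = 2/1 = 2
d_a = ½·2·1 = 1; d_c = 2·1/2 = 1
d = 2·1 + 1 = 3
t_c = 1/2 > 0 → v_max = v_peak = 2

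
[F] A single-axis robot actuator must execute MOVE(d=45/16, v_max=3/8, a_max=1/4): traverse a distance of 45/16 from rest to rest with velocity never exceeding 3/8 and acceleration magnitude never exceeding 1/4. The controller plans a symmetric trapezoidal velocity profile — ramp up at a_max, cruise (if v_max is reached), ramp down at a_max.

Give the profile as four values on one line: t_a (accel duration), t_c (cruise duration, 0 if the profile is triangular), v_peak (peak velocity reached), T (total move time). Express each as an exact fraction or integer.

v_max²/a_max = (3/8)²/(1/4) = 9/16
45/16 ≥ 9/16 ⇒ cruise phase
t_a = (3/8)/(1/4) = 3/2; v_peak = 3/8
d_cruise = 45/16 − 9/16 = 9/4; t_c = (9/4)/(3/8) = 6
T = 2·3/2 + 6 = 9

t_a=3/2 t_c=6 v_peak=3/8 T=9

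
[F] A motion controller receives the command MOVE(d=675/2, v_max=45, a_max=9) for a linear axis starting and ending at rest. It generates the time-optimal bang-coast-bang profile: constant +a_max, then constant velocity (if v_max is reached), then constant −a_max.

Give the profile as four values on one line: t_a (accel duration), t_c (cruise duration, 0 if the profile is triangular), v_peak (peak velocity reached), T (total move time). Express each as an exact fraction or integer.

(v_max)²/a_max = 45²/9 = 225
675/2 ≥ 225 ⇒ cruise phase
t_a = 45/9 = 5; v_peak = 45
d_cruise = 675/2 − 225 = 225/2; t_c = (225/2)/45 = 5/2
T = 2·5 + 5/2 = 25/2

t_a=5 t_c=5/2 v_peak=45 T=25/2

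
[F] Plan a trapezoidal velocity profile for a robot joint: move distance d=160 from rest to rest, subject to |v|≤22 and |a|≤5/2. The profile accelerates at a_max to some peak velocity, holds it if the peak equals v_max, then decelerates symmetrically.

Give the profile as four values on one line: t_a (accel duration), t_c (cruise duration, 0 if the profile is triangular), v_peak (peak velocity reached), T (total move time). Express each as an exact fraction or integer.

t_a=8 t_c=0 v_peak=20 T=16

vₘ²/aₘ = 22²/(5/2) = 968/5
160 < 968/5 so t_c = 0
v_peak = √(160·5/2) = √400 = 20
t_a = 20/(5/2) = 8; t_c = 0
T = 2·8 = 16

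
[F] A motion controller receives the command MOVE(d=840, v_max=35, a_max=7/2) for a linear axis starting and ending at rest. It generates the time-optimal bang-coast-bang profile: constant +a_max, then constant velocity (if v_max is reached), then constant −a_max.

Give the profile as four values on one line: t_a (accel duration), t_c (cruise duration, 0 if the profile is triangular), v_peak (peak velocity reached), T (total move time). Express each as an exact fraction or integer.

v_max²/a_max = 35²/(7/2) = 350
840 ≥ 350 → trapezoidal
t_a = 35/(7/2) = 10; v_peak = 35
d_cruise = 840 − 350 = 490; t_c = 490/35 = 14
T = 2·10 + 14 = 34

t_a=10 t_c=14 v_peak=35 T=34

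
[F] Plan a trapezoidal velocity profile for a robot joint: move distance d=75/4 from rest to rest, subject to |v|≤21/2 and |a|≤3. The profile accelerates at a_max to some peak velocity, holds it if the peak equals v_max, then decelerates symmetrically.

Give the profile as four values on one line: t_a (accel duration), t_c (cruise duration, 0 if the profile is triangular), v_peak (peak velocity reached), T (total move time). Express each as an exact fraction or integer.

t_a=5/2 t_c=0 v_peak=15/2 T=5

(v_max)²/a_max = (21/2)²/3 = 147/4
75/4 < 147/4 ⇒ no cruise
v_peak = √(75/4·3) = √(225/4) = 15/2
t_a = (15/2)/3 = 5/2; t_c = 0
T = 2·5/2 = 5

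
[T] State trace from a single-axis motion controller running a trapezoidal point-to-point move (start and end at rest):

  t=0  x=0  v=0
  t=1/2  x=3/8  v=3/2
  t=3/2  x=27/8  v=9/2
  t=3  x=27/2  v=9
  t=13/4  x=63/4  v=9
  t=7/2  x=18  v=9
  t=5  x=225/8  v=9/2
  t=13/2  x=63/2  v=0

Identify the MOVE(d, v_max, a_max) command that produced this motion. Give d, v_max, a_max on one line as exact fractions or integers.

final state: t=13/2, x=63/2, v=0 → d = 63/2
a_max = (3/2−0)/(1/2−0) = 3
max v = 9 over t∈[3,7/2] → v_max = 9
check: 9·(3+1/2) = 63/2 ✓

d=63/2 v_max=9 a_max=3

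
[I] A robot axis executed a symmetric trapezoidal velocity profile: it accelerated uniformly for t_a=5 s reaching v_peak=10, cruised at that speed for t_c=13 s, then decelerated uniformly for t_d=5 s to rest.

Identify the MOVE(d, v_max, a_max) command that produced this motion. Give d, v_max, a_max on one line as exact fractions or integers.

d=180 v_max=10 a_max=2

a_max = 10/5 = 2
d_a = ½·10·5 = 25; d_c = 10·13 = 130
d = 2·25 + 130 = 180
t_c = 13 > 0 → v_max = v_peak = 10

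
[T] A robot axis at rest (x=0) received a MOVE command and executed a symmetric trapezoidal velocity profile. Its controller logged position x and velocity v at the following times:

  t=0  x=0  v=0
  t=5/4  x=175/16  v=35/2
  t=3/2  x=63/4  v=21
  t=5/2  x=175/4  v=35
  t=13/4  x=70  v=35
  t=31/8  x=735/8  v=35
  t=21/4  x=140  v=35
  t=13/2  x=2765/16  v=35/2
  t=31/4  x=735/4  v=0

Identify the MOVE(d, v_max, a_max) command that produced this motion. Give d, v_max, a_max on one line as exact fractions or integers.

final state: t=31/4, x=735/4, v=0 → d = 735/4
a_max = (35/2−0)/(5/4−0) = 14
max v = 35 over t∈[5/2,21/4] → v_max = 35
check: 35·(5/2+11/4) = 735/4 ✓

d=735/4 v_max=35 a_max=14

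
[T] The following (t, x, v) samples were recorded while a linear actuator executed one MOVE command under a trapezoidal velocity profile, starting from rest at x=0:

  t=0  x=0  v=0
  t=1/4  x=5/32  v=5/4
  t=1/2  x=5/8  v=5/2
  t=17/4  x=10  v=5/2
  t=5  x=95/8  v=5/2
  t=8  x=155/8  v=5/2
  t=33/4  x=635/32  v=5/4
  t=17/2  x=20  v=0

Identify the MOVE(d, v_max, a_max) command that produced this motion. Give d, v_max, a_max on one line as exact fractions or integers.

final state: t=17/2, x=20, v=0 → d = 20
a_max = (5/4−0)/(1/4−0) = 5
max v = 5/2 over t∈[1/2,8] → v_max = 5/2
check: 5/2·(1/2+15/2) = 20 ✓

d=20 v_max=5/2 a_max=5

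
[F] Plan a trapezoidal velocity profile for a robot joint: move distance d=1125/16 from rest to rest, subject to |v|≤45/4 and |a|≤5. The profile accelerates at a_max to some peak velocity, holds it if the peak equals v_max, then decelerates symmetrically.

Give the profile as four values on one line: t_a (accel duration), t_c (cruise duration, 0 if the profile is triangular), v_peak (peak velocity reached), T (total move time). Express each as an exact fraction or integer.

t_a=9/4 t_c=4 v_peak=45/4 T=17/2

v_max²/a_max = (45/4)²/5 = 405/16
1125/16 ≥ 405/16 so v_max reached
t_a = (45/4)/5 = 9/4; v_peak = 45/4
d_cruise = 1125/16 − 405/16 = 45; t_c = 45/(45/4) = 4
T = 2·9/4 + 4 = 17/2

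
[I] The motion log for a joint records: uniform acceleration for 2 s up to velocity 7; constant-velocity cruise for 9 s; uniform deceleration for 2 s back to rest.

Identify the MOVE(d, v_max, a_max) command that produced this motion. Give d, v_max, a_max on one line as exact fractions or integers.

a_max = 7/2
d_a = ½·7·2 = 7; d_c = 7·9 = 63
d = 2·7 + 63 = 77
t_c = 9 > 0 ⇒ limit active, v_max = 7

d=77 v_max=7 a_max=7/2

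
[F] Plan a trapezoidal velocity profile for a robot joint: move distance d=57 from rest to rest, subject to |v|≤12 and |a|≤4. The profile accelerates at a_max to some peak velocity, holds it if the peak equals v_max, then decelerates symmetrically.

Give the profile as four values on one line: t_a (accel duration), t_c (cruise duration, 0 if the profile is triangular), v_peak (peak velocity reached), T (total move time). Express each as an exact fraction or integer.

t_a=3 t_c=7/4 v_peak=12 T=31/4

(v_max)²/a_max = 12²/4 = 36
57 ≥ 36 → trapezoidal
t_a = 12/4 = 3; v_peak = 12
d_cruise = 57 − 36 = 21; t_c = 21/12 = 7/4
T = 2·3 + 7/4 = 31/4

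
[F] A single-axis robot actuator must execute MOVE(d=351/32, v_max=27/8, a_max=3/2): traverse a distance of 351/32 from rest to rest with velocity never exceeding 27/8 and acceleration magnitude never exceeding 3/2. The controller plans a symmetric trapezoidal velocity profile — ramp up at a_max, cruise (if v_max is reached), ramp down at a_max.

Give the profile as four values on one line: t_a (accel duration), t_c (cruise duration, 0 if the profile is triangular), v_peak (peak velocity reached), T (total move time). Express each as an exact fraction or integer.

(v_max)²/a_max = (27/8)²/(3/2) = 243/32
351/32 ≥ 243/32 so v_max reached
t_a = (27/8)/(3/2) = 9/4; v_peak = 27/8
d_cruise = 351/32 − 243/32 = 27/8; t_c = (27/8)/(27/8) = 1
T = 2·9/4 + 1 = 11/2

t_a=9/4 t_c=1 v_peak=27/8 T=11/2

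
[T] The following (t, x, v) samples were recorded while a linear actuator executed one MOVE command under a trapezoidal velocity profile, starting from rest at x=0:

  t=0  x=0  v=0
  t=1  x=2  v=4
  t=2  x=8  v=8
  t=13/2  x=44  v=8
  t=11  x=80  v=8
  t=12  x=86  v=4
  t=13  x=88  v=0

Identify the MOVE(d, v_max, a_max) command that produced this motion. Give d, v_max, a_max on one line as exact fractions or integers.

final state: t=13, x=88, v=0 → d = 88
a_max = (4−0)/(1−0) = 4
max v = 8 over t∈[2,11] → v_max = 8
check: 8·(2+9) = 88 ✓

d=88 v_max=8 a_max=4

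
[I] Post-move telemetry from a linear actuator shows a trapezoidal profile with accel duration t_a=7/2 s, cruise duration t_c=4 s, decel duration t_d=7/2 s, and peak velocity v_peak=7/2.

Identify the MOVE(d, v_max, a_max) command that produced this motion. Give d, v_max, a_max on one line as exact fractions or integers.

d=105/4 v_max=7/2 a_max=1

a_max = (7/2)/(7/2) = 1
d_a = ½·7/2·7/2 = 49/8; d_c = 7/2·4 = 14
d = 2·49/8 + 14 = 105/4
t_c = 4 > 0 so v_max = 7/2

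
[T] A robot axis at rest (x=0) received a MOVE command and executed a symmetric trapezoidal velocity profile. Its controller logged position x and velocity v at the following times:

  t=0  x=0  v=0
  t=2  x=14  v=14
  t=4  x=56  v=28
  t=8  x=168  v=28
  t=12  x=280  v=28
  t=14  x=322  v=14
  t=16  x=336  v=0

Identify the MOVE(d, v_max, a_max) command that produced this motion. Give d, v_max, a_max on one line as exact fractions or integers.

final state: t=16, x=336, v=0 → d = 336
a_max = (14−0)/(2−0) = 7
max v = 28 over t∈[4,12] → v_max = 28
check: 28·(4+8) = 336 ✓

d=336 v_max=28 a_max=7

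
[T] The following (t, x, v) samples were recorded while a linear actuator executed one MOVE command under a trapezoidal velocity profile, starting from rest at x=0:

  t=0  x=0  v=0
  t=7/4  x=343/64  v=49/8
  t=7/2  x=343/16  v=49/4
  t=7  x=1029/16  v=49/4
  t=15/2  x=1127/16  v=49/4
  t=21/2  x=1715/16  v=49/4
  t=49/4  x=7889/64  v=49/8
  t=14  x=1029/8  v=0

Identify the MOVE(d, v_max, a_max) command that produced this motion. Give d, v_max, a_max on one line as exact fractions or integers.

d=1029/8 v_max=49/4 a_max=7/2

final state: t=14, x=1029/8, v=0 → d = 1029/8
a_max = (49/8−0)/(7/4−0) = 7/2
max v = 49/4 over t∈[7/2,21/2] → v_max = 49/4
check: 49/4·(7/2+7) = 1029/8 ✓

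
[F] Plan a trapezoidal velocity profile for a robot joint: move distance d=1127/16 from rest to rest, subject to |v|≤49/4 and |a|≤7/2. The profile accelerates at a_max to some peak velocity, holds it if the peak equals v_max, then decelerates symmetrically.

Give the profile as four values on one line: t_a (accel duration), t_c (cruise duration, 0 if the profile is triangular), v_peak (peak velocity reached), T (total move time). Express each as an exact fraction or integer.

v_max²/a_max = (49/4)²/(7/2) = 343/8
1127/16 ≥ 343/8 ⇒ cruise phase
t_a = (49/4)/(7/2) = 7/2; v_peak = 49/4
d_cruise = 1127/16 − 343/8 = 441/16; t_c = (441/16)/(49/4) = 9/4
T = 2·7/2 + 9/4 = 37/4

t_a=7/2 t_c=9/4 v_peak=49/4 T=37/4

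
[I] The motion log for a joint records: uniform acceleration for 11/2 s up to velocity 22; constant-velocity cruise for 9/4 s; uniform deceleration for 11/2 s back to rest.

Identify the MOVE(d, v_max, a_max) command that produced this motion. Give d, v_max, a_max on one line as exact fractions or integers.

d=341/2 v_max=22 a_max=4

a_max = 22/(11/2) = 4
d_a = ½·22·11/2 = 121/2; d_c = 22·9/4 = 99/2
d = 2·121/2 + 99/2 = 341/2
t_c = 9/4 > 0 so v_max = 22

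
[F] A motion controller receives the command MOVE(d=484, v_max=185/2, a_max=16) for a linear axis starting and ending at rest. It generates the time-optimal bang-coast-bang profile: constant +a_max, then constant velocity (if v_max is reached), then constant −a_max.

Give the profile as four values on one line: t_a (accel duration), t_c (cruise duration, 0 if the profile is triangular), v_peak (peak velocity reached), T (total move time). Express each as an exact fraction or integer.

(v_max)²/a_max = (185/2)²/16 = 34225/64
484 < 34225/64 so t_c = 0
v_peak = √(484·16) = √7744 = 88
t_a = 88/16 = 11/2; t_c = 0
T = 2·11/2 = 11

t_a=11/2 t_c=0 v_peak=88 T=11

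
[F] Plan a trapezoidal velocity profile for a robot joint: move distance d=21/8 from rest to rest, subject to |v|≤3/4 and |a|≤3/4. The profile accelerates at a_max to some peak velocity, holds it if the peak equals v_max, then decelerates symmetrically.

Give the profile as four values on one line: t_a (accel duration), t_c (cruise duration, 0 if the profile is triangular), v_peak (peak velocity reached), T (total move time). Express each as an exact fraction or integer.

t_a=1 t_c=5/2 v_peak=3/4 T=9/2

(v_max)²/a_max = (3/4)²/(3/4) = 3/4
21/8 ≥ 3/4 ⇒ cruise phase
t_a = (3/4)/(3/4) = 1; v_peak = 3/4
d_cruise = 21/8 − 3/4 = 15/8; t_c = (15/8)/(3/4) = 5/2
T = 2·1 + 5/2 = 9/2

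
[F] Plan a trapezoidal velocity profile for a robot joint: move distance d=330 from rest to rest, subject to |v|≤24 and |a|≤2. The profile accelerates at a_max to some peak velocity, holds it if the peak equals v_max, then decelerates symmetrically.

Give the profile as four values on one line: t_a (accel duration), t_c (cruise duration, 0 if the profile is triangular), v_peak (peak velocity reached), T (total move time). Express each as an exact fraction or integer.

t_a=12 t_c=7/4 v_peak=24 T=103/4

(v_max)²/a_max = 24²/2 = 288
330 ≥ 288 so v_max reached
t_a = 24/2 = 12; v_peak = 24
d_cruise = 330 − 288 = 42; t_c = 42/24 = 7/4
T = 2·12 + 7/4 = 103/4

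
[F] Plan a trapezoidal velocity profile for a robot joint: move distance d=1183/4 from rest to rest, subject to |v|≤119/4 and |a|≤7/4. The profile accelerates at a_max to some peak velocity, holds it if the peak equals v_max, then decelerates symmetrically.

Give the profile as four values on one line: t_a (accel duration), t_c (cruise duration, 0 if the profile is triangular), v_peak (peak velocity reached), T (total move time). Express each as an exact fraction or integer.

t_a=13 t_c=0 v_peak=91/4 T=26

v_max²/a_max = (119/4)²/(7/4) = 2023/4
1183/4 < 2023/4 → triangular
v_peak = √(1183/4·7/4) = √(8281/16) = 91/4
t_a = (91/4)/(7/4) = 13; t_c = 0
T = 2·13 = 26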